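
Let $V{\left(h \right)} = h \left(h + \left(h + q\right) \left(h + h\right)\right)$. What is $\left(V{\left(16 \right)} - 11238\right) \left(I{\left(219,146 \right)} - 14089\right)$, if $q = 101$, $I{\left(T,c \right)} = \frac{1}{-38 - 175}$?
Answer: $- \frac{146812867276}{213} \approx -6.8926 \cdot 10^{8}$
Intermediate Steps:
$I{\left(T,c \right)} = - \frac{1}{213}$ ($I{\left(T,c \right)} = \frac{1}{-213} = - \frac{1}{213}$)
$V{\left(h \right)} = h \left(h + 2 h \left(101 + h\right)\right)$ ($V{\left(h \right)} = h \left(h + \left(h + 101\right) \left(h + h\right)\right) = h \left(h + \left(101 + h\right) 2 h\right) = h \left(h + 2 h \left(101 + h\right)\right)$)
$\left(V{\left(16 \right)} - 11238\right) \left(I{\left(219,146 \right)} - 14089\right) = \left(16^{2} \left(203 + 2 \cdot 16\right) - 11238\right) \left(- \frac{1}{213} - 14089\right) = \left(256 \left(203 + 32\right) - 11238\right) \left(- \frac{3000958}{213}\right) = \left(256 \cdot 235 - 11238\right) \left(- \frac{3000958}{213}\right) = \left(60160 - 11238\right) \left(- \frac{3000958}{213}\right) = 48922 \left(- \frac{3000958}{213}\right) = - \frac{146812867276}{213}$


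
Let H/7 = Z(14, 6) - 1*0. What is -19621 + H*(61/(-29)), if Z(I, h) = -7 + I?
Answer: -571998/29 ≈ -19724.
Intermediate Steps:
H = 49 (H = 7*((-7 + 14) - 1*0) = 7*(7 + 0) = 7*7 = 49)
-19621 + H*(61/(-29)) = -19621 + 49*(61/(-29)) = -19621 + 49*(61*(-1/29)) = -19621 + 49*(-61/29) = -19621 - 2989/29 = -571998/29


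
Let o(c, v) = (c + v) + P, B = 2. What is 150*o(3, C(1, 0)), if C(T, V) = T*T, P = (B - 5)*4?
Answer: -1200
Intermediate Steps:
P = -12 (P = (2 - 5)*4 = -3*4 = -12)
C(T, V) = T**2
o(c, v) = -12 + c + v (o(c, v) = (c + v) - 12 = -12 + c + v)
150*o(3, C(1, 0)) = 150*(-12 + 3 + 1**2) = 150*(-12 + 3 + 1) = 150*(-8) = -1200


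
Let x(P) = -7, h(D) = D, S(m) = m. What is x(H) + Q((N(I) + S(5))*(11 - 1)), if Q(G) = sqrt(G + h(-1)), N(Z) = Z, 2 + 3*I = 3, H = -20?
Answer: -7 + sqrt(471)/3 ≈ 0.23418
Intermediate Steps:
I = 1/3 (I = -2/3 + (1/3)*3 = -2/3 + 1 = 1/3 ≈ 0.33333)
Q(G) = sqrt(-1 + G) (Q(G) = sqrt(G - 1) = sqrt(-1 + G))
x(H) + Q((N(I) + S(5))*(11 - 1)) = -7 + sqrt(-1 + (1/3 + 5)*(11 - 1)) = -7 + sqrt(-1 + (16/3)*10) = -7 + sqrt(-1 + 160/3) = -7 + sqrt(157/3) = -7 + sqrt(471)/3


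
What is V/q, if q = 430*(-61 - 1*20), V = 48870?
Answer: -181/129 ≈ -1.4031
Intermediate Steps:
q = -34830 (q = 430*(-61 - 20) = 430*(-81) = -34830)
V/q = 48870/(-34830) = 48870*(-1/34830) = -181/129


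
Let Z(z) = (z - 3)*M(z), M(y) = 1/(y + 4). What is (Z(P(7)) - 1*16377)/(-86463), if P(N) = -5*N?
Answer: 507649/2680353 ≈ 0.18940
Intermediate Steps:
M(y) = 1/(4 + y)
Z(z) = (-3 + z)/(4 + z) (Z(z) = (z - 3)/(4 + z) = (-3 + z)/(4 + z))
(Z(P(7)) - 1*16377)/(-86463) = ((-3 - 5*7)/(4 - 5*7) - 1*16377)/(-86463) = ((-3 - 35)/(4 - 35) - 16377)*(-1/86463) = (-38/(-31) - 16377)*(-1/86463) = (-1/31*(-38) - 16377)*(-1/86463) = (38/31 - 16377)*(-1/86463) = -507649/31*(-1/86463) = 507649/2680353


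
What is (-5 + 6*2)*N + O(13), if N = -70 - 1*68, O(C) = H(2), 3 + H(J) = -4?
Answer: -973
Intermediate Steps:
H(J) = -7 (H(J) = -3 - 4 = -7)
O(C) = -7
N = -138 (N = -70 - 68 = -138)
(-5 + 6*2)*N + O(13) = (-5 + 6*2)*(-138) - 7 = (-5 + 12)*(-138) - 7 = 7*(-138) - 7 = -966 - 7 = -973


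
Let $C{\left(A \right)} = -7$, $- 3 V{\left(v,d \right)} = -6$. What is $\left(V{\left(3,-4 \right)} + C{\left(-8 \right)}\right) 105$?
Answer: $-525$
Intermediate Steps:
$V{\left(v,d \right)} = 2$ ($V{\left(v,d \right)} = \left(- \frac{1}{3}\right) \left(-6\right) = 2$)
$\left(V{\left(3,-4 \right)} + C{\left(-8 \right)}\right) 105 = \left(2 - 7\right) 105 = \left(-5\right) 105 = -525$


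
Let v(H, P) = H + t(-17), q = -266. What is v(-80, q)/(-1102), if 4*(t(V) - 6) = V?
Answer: 313/4408 ≈ 0.071007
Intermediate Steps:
t(V) = 6 + V/4
v(H, P) = 7/4 + H (v(H, P) = H + (6 + (1/4)*(-17)) = H + (6 - 17/4) = H + 7/4 = 7/4 + H)
v(-80, q)/(-1102) = (7/4 - 80)/(-1102) = -313/4*(-1/1102) = 313/4408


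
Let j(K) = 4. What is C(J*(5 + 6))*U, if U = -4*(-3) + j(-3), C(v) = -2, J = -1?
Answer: -32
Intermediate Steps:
U = 16 (U = -4*(-3) + 4 = 12 + 4 = 16)
C(J*(5 + 6))*U = -2*16 = -32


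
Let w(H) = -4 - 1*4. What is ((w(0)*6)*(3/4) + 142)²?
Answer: 11236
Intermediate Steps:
w(H) = -8 (w(H) = -4 - 4 = -8)
((w(0)*6)*(3/4) + 142)² = ((-8*6)*(3/4) + 142)² = (-144/4 + 142)² = (-48*¾ + 142)² = (-36 + 142)² = 106² = 11236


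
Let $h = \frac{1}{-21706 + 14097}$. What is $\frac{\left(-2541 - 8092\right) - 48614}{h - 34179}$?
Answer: $\frac{450810423}{260068012} \approx 1.7334$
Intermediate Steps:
$h = - \frac{1}{7609}$ ($h = \frac{1}{-7609} = - \frac{1}{7609} \approx -0.00013142$)
$\frac{\left(-2541 - 8092\right) - 48614}{h - 34179} = \frac{\left(-2541 - 8092\right) - 48614}{- \frac{1}{7609} - 34179} = \frac{-10633 - 48614}{- \frac{260068012}{7609}} = \left(-59247\right) \left(- \frac{7609}{260068012}\right) = \frac{450810423}{260068012}$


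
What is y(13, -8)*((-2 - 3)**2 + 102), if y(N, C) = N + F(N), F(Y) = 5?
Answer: 2286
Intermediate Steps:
y(N, C) = 5 + N (y(N, C) = N + 5 = 5 + N)
y(13, -8)*((-2 - 3)**2 + 102) = (5 + 13)*((-2 - 3)**2 + 102) = 18*((-5)**2 + 102) = 18*(25 + 102) = 18*127 = 2286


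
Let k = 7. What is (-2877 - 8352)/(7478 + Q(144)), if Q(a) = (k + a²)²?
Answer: -3743/143426509 ≈ -2.6097e-5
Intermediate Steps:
Q(a) = (7 + a²)²
(-2877 - 8352)/(7478 + Q(144)) = (-2877 - 8352)/(7478 + (7 + 144²)²) = -11229/(7478 + (7 + 20736)²) = -11229/(7478 + 20743²) = -11229/(7478 + 430272049) = -11229/430279527 = -11229*1/430279527 = -3743/143426509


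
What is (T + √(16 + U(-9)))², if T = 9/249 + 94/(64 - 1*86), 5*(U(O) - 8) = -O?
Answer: 182337521/4167845 - 7736*√645/4565 ≈ 0.71029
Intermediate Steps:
U(O) = 8 - O/5 (U(O) = 8 + (-O)/5 = 8 - O/5)
T = -3868/913 (T = 9*(1/249) + 94/(64 - 86) = 3/83 + 94/(-22) = 3/83 + 94*(-1/22) = 3/83 - 47/11 = -3868/913 ≈ -4.2366)
(T + √(16 + U(-9)))² = (-3868/913 + √(16 + (8 - ⅕*(-9))))² = (-3868/913 + √(16 + (8 + 9/5)))² = (-3868/913 + √(16 + 49/5))² = (-3868/913 + √(129/5))² = (-3868/913 + √645/5)²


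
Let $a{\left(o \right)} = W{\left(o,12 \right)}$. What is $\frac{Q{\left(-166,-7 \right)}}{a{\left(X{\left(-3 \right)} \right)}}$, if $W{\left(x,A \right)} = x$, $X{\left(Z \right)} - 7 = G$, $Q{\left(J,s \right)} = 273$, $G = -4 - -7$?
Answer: $\frac{273}{10} \approx 27.3$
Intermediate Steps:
$G = 3$ ($G = -4 + 7 = 3$)
$X{\left(Z \right)} = 10$ ($X{\left(Z \right)} = 7 + 3 = 10$)
$a{\left(o \right)} = o$
$\frac{Q{\left(-166,-7 \right)}}{a{\left(X{\left(-3 \right)} \right)}} = \frac{273}{10}$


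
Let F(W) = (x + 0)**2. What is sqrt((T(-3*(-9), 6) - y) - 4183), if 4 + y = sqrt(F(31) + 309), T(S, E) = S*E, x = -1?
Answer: sqrt(-4017 - sqrt(310)) ≈ 63.519*I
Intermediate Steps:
F(W) = 1 (F(W) = (-1 + 0)**2 = (-1)**2 = 1)
T(S, E) = E*S
y = -4 + sqrt(310) (y = -4 + sqrt(1 + 309) = -4 + sqrt(310) ≈ 13.607)
sqrt((T(-3*(-9), 6) - y) - 4183) = sqrt((6*(-3*(-9)) - (-4 + sqrt(310))) - 4183) = sqrt((6*27 + (4 - sqrt(310))) - 4183) = sqrt((162 + (4 - sqrt(310))) - 4183) = sqrt((166 - sqrt(310)) - 4183) = sqrt(-4017 - sqrt(310))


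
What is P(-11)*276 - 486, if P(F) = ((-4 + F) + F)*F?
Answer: 78450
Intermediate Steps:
P(F) = F*(-4 + 2*F) (P(F) = (-4 + 2*F)*F = F*(-4 + 2*F))
P(-11)*276 - 486 = (2*(-11)*(-2 - 11))*276 - 486 = (2*(-11)*(-13))*276 - 486 = 286*276 - 486 = 78936 - 486 = 78450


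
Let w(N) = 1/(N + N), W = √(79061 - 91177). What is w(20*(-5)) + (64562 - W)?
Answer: 12912399/200 - 2*I*√3029 ≈ 64562.0 - 110.07*I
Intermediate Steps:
W = 2*I*√3029 (W = √(-12116) = 2*I*√3029 ≈ 110.07*I)
w(N) = 1/(2*N)
w(20*(-5)) + (64562 - W) = 1/(2*((20*(-5)))) + (64562 - 2*I*√3029) = (½)/(-100) + (64562 - 2*I*√3029) = (½)*(-1/100) + (64562 - 2*I*√3029) = -1/200 + (64562 - 2*I*√3029) = 12912399/200 - 2*I*√3029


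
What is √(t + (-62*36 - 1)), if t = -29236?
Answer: I*√31469 ≈ 177.4*I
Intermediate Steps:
√(t + (-62*36 - 1)) = √(-29236 + (-62*36 - 1)) = √(-29236 + (-2232 - 1)) = √(-29236 - 2233) = √(-31469) = I*√31469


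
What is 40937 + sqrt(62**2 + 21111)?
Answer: 40937 + sqrt(24955) ≈ 41095.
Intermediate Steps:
40937 + sqrt(62**2 + 21111) = 40937 + sqrt(3844 + 21111) = 40937 + sqrt(24955)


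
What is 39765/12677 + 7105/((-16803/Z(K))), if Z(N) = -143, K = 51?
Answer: 13548193450/213011631 ≈ 63.603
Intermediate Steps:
39765/12677 + 7105/((-16803/Z(K))) = 39765/12677 + 7105/((-16803/(-143))) = 39765*(1/12677) + 7105/((-16803*(-1/143))) = 39765/12677 + 7105/(16803/143) = 39765/12677 + 7105*(143/16803) = 39765/12677 + 1016015/16803 = 13548193450/213011631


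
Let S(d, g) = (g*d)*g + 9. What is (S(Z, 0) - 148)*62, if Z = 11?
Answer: -8618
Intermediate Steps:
S(d, g) = 9 + d*g² (S(d, g) = (d*g)*g + 9 = d*g² + 9 = 9 + d*g²)
(S(Z, 0) - 148)*62 = ((9 + 11*0²) - 148)*62 = ((9 + 11*0) - 148)*62 = ((9 + 0) - 148)*62 = (9 - 148)*62 = -139*62 = -8618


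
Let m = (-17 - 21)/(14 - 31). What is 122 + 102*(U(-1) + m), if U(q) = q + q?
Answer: 146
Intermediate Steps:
U(q) = 2*q
m = 38/17 (m = -38/(-17) = -38*(-1/17) = 38/17 ≈ 2.2353)
122 + 102*(U(-1) + m) = 122 + 102*(2*(-1) + 38/17) = 122 + 102*(-2 + 38/17) = 122 + 102*(4/17) = 122 + 24 = 146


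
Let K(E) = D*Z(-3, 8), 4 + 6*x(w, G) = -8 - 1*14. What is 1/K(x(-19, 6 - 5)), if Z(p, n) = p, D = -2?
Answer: ⅙ ≈ 0.16667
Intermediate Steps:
x(w, G) = -13/3 (x(w, G) = -⅔ + (-8 - 1*14)/6 = -⅔ + (-8 - 14)/6 = -⅔ + (⅙)*(-22) = -⅔ - 11/3 = -13/3)
K(E) = 6 (K(E) = -2*(-3) = 6)
1/K(x(-19, 6 - 5)) = 1/6 = ⅙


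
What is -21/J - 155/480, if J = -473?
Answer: -12647/45408 ≈ -0.27852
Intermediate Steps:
-21/J - 155/480 = -21/(-473) - 155/480 = -21*(-1/473) - 155*1/480 = 21/473 - 31/96 = -12647/45408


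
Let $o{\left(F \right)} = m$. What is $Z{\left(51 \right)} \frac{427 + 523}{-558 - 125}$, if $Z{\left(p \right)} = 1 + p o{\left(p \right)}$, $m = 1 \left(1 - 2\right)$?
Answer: $\frac{47500}{683} \approx 69.546$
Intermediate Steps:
$m = -1$ ($m = 1 \left(-1\right) = -1$)
$o{\left(F \right)} = -1$
$Z{\left(p \right)} = 1 - p$ ($Z{\left(p \right)} = 1 + p \left(-1\right) = 1 - p$)
$Z{\left(51 \right)} \frac{427 + 523}{-558 - 125} = \left(1 - 51\right) \frac{427 + 523}{-558 - 125} = \left(1 - 51\right) \frac{950}{-683} = - 50 \cdot 950 \left(- \frac{1}{683}\right) = \left(-50\right) \left(- \frac{950}{683}\right) = \frac{47500}{683}$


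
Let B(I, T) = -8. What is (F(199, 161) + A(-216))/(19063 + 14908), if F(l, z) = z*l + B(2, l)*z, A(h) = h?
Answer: 30535/33971 ≈ 0.89886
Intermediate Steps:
F(l, z) = -8*z + l*z (F(l, z) = z*l - 8*z = l*z - 8*z = -8*z + l*z)
(F(199, 161) + A(-216))/(19063 + 14908) = (161*(-8 + 199) - 216)/(19063 + 14908) = (161*191 - 216)/33971 = (30751 - 216)*(1/33971) = 30535*(1/33971) = 30535/33971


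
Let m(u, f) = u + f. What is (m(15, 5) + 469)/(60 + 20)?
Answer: 489/80 ≈ 6.1125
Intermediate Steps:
m(u, f) = f + u
(m(15, 5) + 469)/(60 + 20) = ((5 + 15) + 469)/(60 + 20) = (20 + 469)/80 = 489*(1/80) = 489/80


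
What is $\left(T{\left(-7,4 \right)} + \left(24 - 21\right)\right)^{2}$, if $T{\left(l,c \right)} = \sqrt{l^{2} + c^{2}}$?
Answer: $\left(3 + \sqrt{65}\right)^{2} \approx 122.37$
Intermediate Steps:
$T{\left(l,c \right)} = \sqrt{c^{2} + l^{2}}$
$\left(T{\left(-7,4 \right)} + \left(24 - 21\right)\right)^{2} = \left(\sqrt{4^{2} + \left(-7\right)^{2}} + \left(24 - 21\right)\right)^{2} = \left(\sqrt{16 + 49} + 3\right)^{2} = \left(\sqrt{65} + 3\right)^{2} = \left(3 + \sqrt{65}\right)^{2}$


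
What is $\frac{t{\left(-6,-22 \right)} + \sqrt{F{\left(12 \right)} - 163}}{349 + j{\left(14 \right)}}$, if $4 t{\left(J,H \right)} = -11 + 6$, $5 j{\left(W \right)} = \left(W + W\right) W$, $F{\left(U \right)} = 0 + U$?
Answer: $- \frac{25}{8548} + \frac{5 i \sqrt{151}}{2137} \approx -0.0029247 + 0.028751 i$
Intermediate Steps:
$F{\left(U \right)} = U$
$j{\left(W \right)} = \frac{2 W^{2}}{5}$ ($j{\left(W \right)} = \frac{\left(W + W\right) W}{5} = \frac{2 W W}{5} = \frac{2 W^{2}}{5}$)
$t{\left(J,H \right)} = - \frac{5}{4}$ ($t{\left(J,H \right)} = \frac{-11 + 6}{4} = \frac{1}{4} \left(-5\right) = - \frac{5}{4}$)
$\frac{t{\left(-6,-22 \right)} + \sqrt{F{\left(12 \right)} - 163}}{349 + j{\left(14 \right)}} = \frac{- \frac{5}{4} + \sqrt{12 - 163}}{349 + \frac{2 \cdot 14^{2}}{5}} = \frac{- \frac{5}{4} + \sqrt{-151}}{349 + \frac{2}{5} \cdot 196} = \frac{- \frac{5}{4} + i \sqrt{151}}{349 + \frac{392}{5}} = \frac{- \frac{5}{4} + i \sqrt{151}}{\frac{2137}{5}} = \left(- \frac{5}{4} + i \sqrt{151}\right) \frac{5}{2137} = - \frac{25}{8548} + \frac{5 i \sqrt{151}}{2137}$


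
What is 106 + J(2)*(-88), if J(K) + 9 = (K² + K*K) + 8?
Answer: -510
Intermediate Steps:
J(K) = -1 + 2*K² (J(K) = -9 + ((K² + K*K) + 8) = -9 + ((K² + K²) + 8) = -9 + (2*K² + 8) = -9 + (8 + 2*K²) = -1 + 2*K²)
106 + J(2)*(-88) = 106 + (-1 + 2*2²)*(-88) = 106 + (-1 + 2*4)*(-88) = 106 + (-1 + 8)*(-88) = 106 + 7*(-88) = 106 - 616 = -510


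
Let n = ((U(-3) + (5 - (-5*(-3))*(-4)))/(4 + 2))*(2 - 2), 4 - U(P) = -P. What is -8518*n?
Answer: 0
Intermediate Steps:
U(P) = 4 + P (U(P) = 4 - (-1)*P = 4 + P)
n = 0 (n = (((4 - 3) + (5 - (-5*(-3))*(-4)))/(4 + 2))*(2 - 2) = ((1 + (5 - 15*(-4)))/6)*0 = ((1 + (5 - 1*(-60)))*(⅙))*0 = ((1 + (5 + 60))*(⅙))*0 = ((1 + 65)*(⅙))*0 = (66*(⅙))*0 = 11*0 = 0)
-8518*n = -8518*0 = 0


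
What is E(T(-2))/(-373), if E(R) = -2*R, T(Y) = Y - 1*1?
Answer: -6/373 ≈ -0.016086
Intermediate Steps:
T(Y) = -1 + Y (T(Y) = Y - 1 = -1 + Y)
E(T(-2))/(-373) = -2*(-1 - 2)/(-373) = -2*(-3)*(-1/373) = 6*(-1/373) = -6/373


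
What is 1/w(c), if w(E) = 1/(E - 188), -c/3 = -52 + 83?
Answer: -281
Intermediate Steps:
c = -93 (c = -3*(-52 + 83) = -3*31 = -93)
w(E) = 1/(-188 + E)
1/w(c) = 1/(1/(-188 - 93)) = 1/(1/(-281)) = 1/(-1/281) = -281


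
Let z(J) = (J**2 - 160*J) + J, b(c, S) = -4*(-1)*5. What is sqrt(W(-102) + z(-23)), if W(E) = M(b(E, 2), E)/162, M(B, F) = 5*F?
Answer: sqrt(338811)/9 ≈ 64.675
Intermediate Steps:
b(c, S) = 20 (b(c, S) = 4*5 = 20)
W(E) = 5*E/162 (W(E) = (5*E)/162 = (5*E)*(1/162) = 5*E/162)
z(J) = J**2 - 159*J
sqrt(W(-102) + z(-23)) = sqrt((5/162)*(-102) - 23*(-159 - 23)) = sqrt(-85/27 - 23*(-182)) = sqrt(-85/27 + 4186) = sqrt(112937/27) = sqrt(338811)/9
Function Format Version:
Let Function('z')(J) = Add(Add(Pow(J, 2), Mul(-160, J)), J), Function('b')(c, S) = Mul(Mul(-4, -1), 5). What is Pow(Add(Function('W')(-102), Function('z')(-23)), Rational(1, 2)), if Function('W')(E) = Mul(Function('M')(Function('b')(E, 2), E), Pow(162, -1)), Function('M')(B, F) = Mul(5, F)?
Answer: Mul(Rational(1, 9), Pow(338811, Rational(1, 2))) ≈ 64.675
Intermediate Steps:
Function('b')(c, S) = 20 (Function('b')(c, S) = Mul(4, 5) = 20)
Function('W')(E) = Mul(Rational(5, 162), E) (Function('W')(E) = Mul(Mul(5, E), Pow(162, -1)) = Mul(Mul(5, E), Rational(1, 162)) = Mul(Rational(5, 162), E))
Function('z')(J) = Add(Pow(J, 2), Mul(-159, J))
Pow(Add(Function('W')(-102), Function('z')(-23)), Rational(1, 2)) = Pow(Add(Mul(Rational(5, 162), -102), Mul(-23, Add(-159, -23))), Rational(1, 2)) = Pow(Add(Rational(-85, 27), Mul(-23, -182)), Rational(1, 2)) = Pow(Add(Rational(-85, 27), 4186), Rational(1, 2)) = Pow(Rational(112937, 27), Rational(1, 2)) = Mul(Rational(1, 9), Pow(338811, Rational(1, 2)))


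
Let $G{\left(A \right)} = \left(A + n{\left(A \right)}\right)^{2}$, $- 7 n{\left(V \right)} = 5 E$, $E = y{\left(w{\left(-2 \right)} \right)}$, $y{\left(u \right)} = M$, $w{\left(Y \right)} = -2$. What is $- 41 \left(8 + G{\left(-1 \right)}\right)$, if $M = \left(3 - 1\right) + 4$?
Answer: $- \frac{72201}{49} \approx -1473.5$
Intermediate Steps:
$M = 6$ ($M = 2 + 4 = 6$)
$y{\left(u \right)} = 6$
$E = 6$
$n{\left(V \right)} = - \frac{30}{7}$ ($n{\left(V \right)} = - \frac{5 \cdot 6}{7} = \left(- \frac{1}{7}\right) 30 = - \frac{30}{7}$)
$G{\left(A \right)} = \left(- \frac{30}{7} + A\right)^{2}$ ($G{\left(A \right)} = \left(A - \frac{30}{7}\right)^{2} = \left(- \frac{30}{7} + A\right)^{2}$)
$- 41 \left(8 + G{\left(-1 \right)}\right) = - 41 \left(8 + \frac{\left(-30 + 7 \left(-1\right)\right)^{2}}{49}\right) = - 41 \left(8 + \frac{\left(-30 - 7\right)^{2}}{49}\right) = - 41 \left(8 + \frac{\left(-37\right)^{2}}{49}\right) = - 41 \left(8 + \frac{1}{49} \cdot 1369\right) = - 41 \left(8 + \frac{1369}{49}\right) = \left(-41\right) \frac{1761}{49} = - \frac{72201}{49}$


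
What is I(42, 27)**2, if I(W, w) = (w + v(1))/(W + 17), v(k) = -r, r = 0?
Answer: 729/3481 ≈ 0.20942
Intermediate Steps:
v(k) = 0 (v(k) = -1*0 = 0)
I(W, w) = w/(17 + W) (I(W, w) = (w + 0)/(W + 17) = w/(17 + W))
I(42, 27)**2 = (27/(17 + 42))**2 = (27/59)**2 = 729/3481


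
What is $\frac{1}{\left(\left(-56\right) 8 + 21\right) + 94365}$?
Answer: $\frac{1}{93938} \approx 1.0645 \cdot 10^{-5}$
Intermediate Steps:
$\frac{1}{\left(\left(-56\right) 8 + 21\right) + 94365} = \frac{1}{\left(-448 + 21\right) + 94365} = \frac{1}{-427 + 94365} = \frac{1}{93938}$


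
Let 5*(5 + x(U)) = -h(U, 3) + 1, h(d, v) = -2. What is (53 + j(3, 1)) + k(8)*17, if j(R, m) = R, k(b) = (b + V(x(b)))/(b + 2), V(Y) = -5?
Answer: 611/10 ≈ 61.100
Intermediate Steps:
x(U) = -22/5 (x(U) = -5 + (-1*(-2) + 1)/5 = -5 + (2 + 1)/5 = -5 + (⅕)*3 = -5 + ⅗ = -22/5)
k(b) = (-5 + b)/(2 + b) (k(b) = (b - 5)/(b + 2) = (-5 + b)/(2 + b))
(53 + j(3, 1)) + k(8)*17 = (53 + 3) + ((-5 + 8)/(2 + 8))*17 = 56 + (3/10)*17 = 56 + 51/10 = 611/10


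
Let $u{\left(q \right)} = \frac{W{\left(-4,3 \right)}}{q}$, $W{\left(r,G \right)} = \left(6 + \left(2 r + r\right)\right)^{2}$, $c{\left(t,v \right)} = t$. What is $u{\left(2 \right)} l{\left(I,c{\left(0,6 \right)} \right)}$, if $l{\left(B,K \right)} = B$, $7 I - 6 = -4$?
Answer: $\frac{36}{7} \approx 5.1429$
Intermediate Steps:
$I = \frac{2}{7}$ ($I = \frac{6}{7} + \frac{1}{7} \left(-4\right) = \frac{6}{7} - \frac{4}{7} = \frac{2}{7} \approx 0.28571$)
$W{\left(r,G \right)} = \left(6 + 3 r\right)^{2}$
$u{\left(q \right)} = \frac{36}{q}$ ($u{\left(q \right)} = \frac{9 \left(2 - 4\right)^{2}}{q} = \frac{9 \left(-2\right)^{2}}{q} = \frac{9 \cdot 4}{q} = \frac{36}{q}$)
$u{\left(2 \right)} l{\left(I,c{\left(0,6 \right)} \right)} = \frac{36}{2} \cdot \frac{2}{7} = 36 \cdot \frac{1}{2} \cdot \frac{2}{7} = 18 \cdot \frac{2}{7} = \frac{36}{7}$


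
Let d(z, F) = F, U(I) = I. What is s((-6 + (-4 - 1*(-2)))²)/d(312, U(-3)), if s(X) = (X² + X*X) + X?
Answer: -2752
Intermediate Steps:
s(X) = X + 2*X² (s(X) = (X² + X²) + X = 2*X² + X = X + 2*X²)
s((-6 + (-4 - 1*(-2)))²)/d(312, U(-3)) = ((-6 + (-4 - 1*(-2)))²*(1 + 2*(-6 + (-4 - 1*(-2)))²))/(-3) = ((-6 + (-4 + 2))²*(1 + 2*(-6 + (-4 + 2))²))*(-⅓) = ((-6 - 2)²*(1 + 2*(-6 - 2)²))*(-⅓) = ((-8)²*(1 + 2*(-8)²))*(-⅓) = (64*(1 + 2*64))*(-⅓) = (64*(1 + 128))*(-⅓) = (64*129)*(-⅓) = 8256*(-⅓) = -2752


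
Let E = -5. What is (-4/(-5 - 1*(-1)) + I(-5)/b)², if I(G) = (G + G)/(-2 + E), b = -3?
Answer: 121/441 ≈ 0.27438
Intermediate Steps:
I(G) = -2*G/7 (I(G) = (G + G)/(-2 - 5) = (2*G)/(-7) = (2*G)*(-⅐) = -2*G/7)
(-4/(-5 - 1*(-1)) + I(-5)/b)² = (-4/(-5 - 1*(-1)) - 2/7*(-5)/(-3))² = (-4/(-5 + 1) + (10/7)*(-⅓))² = (-4/(-4) - 10/21)² = (-4*(-¼) - 10/21)² = (1 - 10/21)² = (11/21)² = 121/441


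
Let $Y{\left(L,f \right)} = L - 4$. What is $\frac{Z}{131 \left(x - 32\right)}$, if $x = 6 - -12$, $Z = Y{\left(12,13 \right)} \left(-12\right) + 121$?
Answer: $- \frac{25}{1834} \approx -0.013631$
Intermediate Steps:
$Y{\left(L,f \right)} = -4 + L$
$Z = 25$ ($Z = \left(-4 + 12\right) \left(-12\right) + 121 = 8 \left(-12\right) + 121 = -96 + 121 = 25$)
$x = 18$ ($x = 6 + 12 = 18$)
$\frac{Z}{131 \left(x - 32\right)} = \frac{25}{131 \left(18 - 32\right)} = \frac{25}{131 \left(-14\right)} = \frac{25}{-1834} = 25 \left(- \frac{1}{1834}\right) = - \frac{25}{1834}$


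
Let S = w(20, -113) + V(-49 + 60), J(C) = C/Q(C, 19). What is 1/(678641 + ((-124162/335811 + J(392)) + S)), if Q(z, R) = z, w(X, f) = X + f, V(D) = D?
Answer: 335811/227867787998 ≈ 1.4737e-6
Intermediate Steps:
J(C) = 1 (J(C) = C/C = 1)
S = -82 (S = (20 - 113) + (-49 + 60) = -93 + 11 = -82)
1/(678641 + ((-124162/335811 + J(392)) + S)) = 1/(678641 + ((-124162/335811 + 1) - 82)) = 1/(678641 + (211649/335811 - 82)) = 1/(678641 - 27324853/335811) = 1/(227867787998/335811) = 335811/227867787998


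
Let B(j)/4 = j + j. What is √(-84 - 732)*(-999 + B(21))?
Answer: -3324*I*√51 ≈ -23738.0*I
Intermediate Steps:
B(j) = 8*j (B(j) = 4*(j + j) = 4*(2*j) = 8*j)
√(-84 - 732)*(-999 + B(21)) = √(-84 - 732)*(-999 + 8*21) = √(-816)*(-999 + 168) = (4*I*√51)*(-831) = -3324*I*√51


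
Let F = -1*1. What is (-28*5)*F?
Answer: 140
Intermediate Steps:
F = -1
(-28*5)*F = -28*5*(-1) = -140*(-1) = 140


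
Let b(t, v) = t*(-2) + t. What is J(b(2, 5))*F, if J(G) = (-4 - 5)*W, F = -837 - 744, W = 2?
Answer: 28458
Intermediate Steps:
b(t, v) = -t (b(t, v) = -2*t + t = -t)
F = -1581
J(G) = -18 (J(G) = (-4 - 5)*2 = -9*2 = -18)
J(b(2, 5))*F = -18*(-1581) = 28458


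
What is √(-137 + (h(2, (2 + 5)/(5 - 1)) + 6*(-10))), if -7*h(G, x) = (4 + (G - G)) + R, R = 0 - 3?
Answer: 2*I*√2415/7 ≈ 14.041*I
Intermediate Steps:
R = -3
h(G, x) = -⅐ (h(G, x) = -((4 + (G - G)) - 3)/7 = -((4 + 0) - 3)/7 = -(4 - 3)/7 = -⅐*1 = -⅐)
√(-137 + (h(2, (2 + 5)/(5 - 1)) + 6*(-10))) = √(-137 + (-⅐ + 6*(-10))) = √(-137 + (-⅐ - 60)) = √(-137 - 421/7) = √(-1380/7) = 2*I*√2415/7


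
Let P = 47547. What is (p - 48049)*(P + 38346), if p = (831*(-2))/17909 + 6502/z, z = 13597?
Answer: -1004969949708110589/243508673 ≈ -4.1270e+9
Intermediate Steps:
p = 93846104/243508673 (p = (831*(-2))/17909 + 6502/13597 = -1662*1/17909 + 6502*(1/13597) = -1662/17909 + 6502/13597 = 93846104/243508673 ≈ 0.38539)
(p - 48049)*(P + 38346) = (93846104/243508673 - 48049)*(47547 + 38346) = -11700254382873/243508673*85893 = -1004969949708110589/243508673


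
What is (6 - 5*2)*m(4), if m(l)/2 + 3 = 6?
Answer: -24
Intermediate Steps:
m(l) = 6 (m(l) = -6 + 2*6 = -6 + 12 = 6)
(6 - 5*2)*m(4) = (6 - 5*2)*6 = (6 - 10)*6 = -4*6 = -24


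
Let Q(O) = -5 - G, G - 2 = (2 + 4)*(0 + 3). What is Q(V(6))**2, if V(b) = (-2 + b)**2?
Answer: 625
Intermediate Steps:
G = 20 (G = 2 + (2 + 4)*(0 + 3) = 2 + 6*3 = 2 + 18 = 20)
Q(O) = -25 (Q(O) = -5 - 1*20 = -5 - 20 = -25)
Q(V(6))**2 = (-25)**2 = 625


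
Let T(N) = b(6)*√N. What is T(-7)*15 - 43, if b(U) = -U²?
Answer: -43 - 540*I*√7 ≈ -43.0 - 1428.7*I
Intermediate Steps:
T(N) = -36*√N (T(N) = (-1*6²)*√N = (-1*36)*√N = -36*√N)
T(-7)*15 - 43 = -36*I*√7*15 - 43 = -540*I*√7 - 43 = -43 - 540*I*√7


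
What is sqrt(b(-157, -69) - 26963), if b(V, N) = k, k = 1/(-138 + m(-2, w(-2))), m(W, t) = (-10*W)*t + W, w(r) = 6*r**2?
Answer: I*sqrt(779230615)/170 ≈ 164.2*I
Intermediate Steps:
m(W, t) = W - 10*W*t (m(W, t) = -10*W*t + W = W - 10*W*t)
k = 1/340 (k = 1/(-138 - 2*(1 - 60*(-2)**2)) = 1/(-138 - 2*(1 - 60*4)) = 1/(-138 - 2*(1 - 10*24)) = 1/(-138 - 2*(1 - 240)) = 1/(-138 - 2*(-239)) = 1/(-138 + 478) = 1/340 ≈ 0.0029412)
b(V, N) = 1/340
sqrt(b(-157, -69) - 26963) = sqrt(1/340 - 26963) = sqrt(-9167419/340) = I*sqrt(779230615)/170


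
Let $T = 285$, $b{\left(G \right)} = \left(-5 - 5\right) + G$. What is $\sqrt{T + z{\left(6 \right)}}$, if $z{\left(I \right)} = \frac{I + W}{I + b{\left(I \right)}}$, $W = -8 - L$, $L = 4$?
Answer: $\sqrt{282} \approx 16.793$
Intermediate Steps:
$b{\left(G \right)} = -10 + G$
$W = -12$ ($W = -8 - 4 = -12$)
$z{\left(I \right)} = \frac{-12 + I}{-10 + 2 I}$ ($z{\left(I \right)} = \frac{I - 12}{I + \left(-10 + I\right)} = \frac{-12 + I}{-10 + 2 I}$)
$\sqrt{T + z{\left(6 \right)}} = \sqrt{285 + \frac{-12 + 6}{2 \left(-5 + 6\right)}} = \sqrt{285 + \frac{1}{2} \cdot 1^{-1} \left(-6\right)} = \sqrt{285 + \frac{1}{2} \cdot 1 \left(-6\right)} = \sqrt{285 - 3} = \sqrt{282}$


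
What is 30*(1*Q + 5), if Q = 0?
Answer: 150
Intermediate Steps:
30*(1*Q + 5) = 30*(1*0 + 5) = 30*(0 + 5) = 30*5 = 150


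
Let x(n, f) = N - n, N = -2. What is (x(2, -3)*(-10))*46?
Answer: 1840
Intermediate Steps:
x(n, f) = -2 - n
(x(2, -3)*(-10))*46 = ((-2 - 1*2)*(-10))*46 = ((-2 - 2)*(-10))*46 = -4*(-10)*46 = 40*46 = 1840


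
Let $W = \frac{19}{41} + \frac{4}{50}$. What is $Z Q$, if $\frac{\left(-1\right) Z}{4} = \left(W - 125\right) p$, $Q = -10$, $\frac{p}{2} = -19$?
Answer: $\frac{38780672}{205} \approx 1.8917 \cdot 10^{5}$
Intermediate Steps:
$p = -38$ ($p = 2 \left(-19\right) = -38$)
$W = \frac{557}{1025}$ ($W = 19 \cdot \frac{1}{41} + 4 \cdot \frac{1}{50} = \frac{19}{41} + \frac{2}{25} = \frac{557}{1025} \approx 0.54342$)
$Z = - \frac{19390336}{1025}$ ($Z = - 4 \left(\frac{557}{1025} - 125\right) \left(-38\right) = - 4 \left(\left(- \frac{127568}{1025}\right) \left(-38\right)\right) = \left(-4\right) \frac{4847584}{1025} = - \frac{19390336}{1025} \approx -18917.0$)
$Z Q = \left(- \frac{19390336}{1025}\right) \left(-10\right) = \frac{38780672}{205}$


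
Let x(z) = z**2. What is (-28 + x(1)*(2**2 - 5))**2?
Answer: 841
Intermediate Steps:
(-28 + x(1)*(2**2 - 5))**2 = (-28 + 1**2*(2**2 - 5))**2 = (-28 + 1*(4 - 5))**2 = (-28 + 1*(-1))**2 = (-28 - 1)**2 = (-29)**2 = 841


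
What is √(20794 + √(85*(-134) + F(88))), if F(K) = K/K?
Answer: √(20794 + I*√11389) ≈ 144.2 + 0.37*I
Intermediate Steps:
F(K) = 1
√(20794 + √(85*(-134) + F(88))) = √(20794 + √(85*(-134) + 1)) = √(20794 + √(-11390 + 1)) = √(20794 + √(-11389)) = √(20794 + I*√11389)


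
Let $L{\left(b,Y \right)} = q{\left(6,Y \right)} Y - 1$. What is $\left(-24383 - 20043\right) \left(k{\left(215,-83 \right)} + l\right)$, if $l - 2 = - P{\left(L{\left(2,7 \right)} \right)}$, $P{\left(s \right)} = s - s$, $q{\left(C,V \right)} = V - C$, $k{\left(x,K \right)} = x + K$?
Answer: $-5953084$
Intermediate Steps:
$k{\left(x,K \right)} = K + x$
$L{\left(b,Y \right)} = -1 + Y \left(-6 + Y\right)$ ($L{\left(b,Y \right)} = \left(Y - 6\right) Y - 1 = \left(-6 + Y\right) Y - 1 = Y \left(-6 + Y\right) - 1 = -1 + Y \left(-6 + Y\right)$)
$P{\left(s \right)} = 0$
$l = 2$ ($l = 2 - 0 = 2 + 0 = 2$)
$\left(-24383 - 20043\right) \left(k{\left(215,-83 \right)} + l\right) = \left(-24383 - 20043\right) \left(\left(-83 + 215\right) + 2\right) = - 44426 \left(132 + 2\right) = \left(-44426\right) 134 = -5953084$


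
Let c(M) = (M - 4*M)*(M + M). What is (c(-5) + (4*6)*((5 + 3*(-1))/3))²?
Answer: 17956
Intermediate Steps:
c(M) = -6*M² (c(M) = (-3*M)*(2*M) = -6*M²)
(c(-5) + (4*6)*((5 + 3*(-1))/3))² = (-6*(-5)² + (4*6)*((5 + 3*(-1))/3))² = (-6*25 + 24*((5 - 3)*(⅓)))² = (-150 + 24*(2*(⅓)))² = (-150 + 24*(⅔))² = (-150 + 16)² = (-134)² = 17956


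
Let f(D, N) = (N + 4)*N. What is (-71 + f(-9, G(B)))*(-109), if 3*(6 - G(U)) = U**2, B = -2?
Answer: 29975/9 ≈ 3330.6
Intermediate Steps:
G(U) = 6 - U**2/3
f(D, N) = N*(4 + N) (f(D, N) = (4 + N)*N = N*(4 + N))
(-71 + f(-9, G(B)))*(-109) = (-71 + (6 - 1/3*(-2)**2)*(4 + (6 - 1/3*(-2)**2)))*(-109) = (-71 + (6 - 1/3*4)*(4 + (6 - 1/3*4)))*(-109) = (-71 + (6 - 4/3)*(4 + (6 - 4/3)))*(-109) = (-71 + 14*(4 + 14/3)/3)*(-109) = (-71 + (14/3)*(26/3))*(-109) = (-71 + 364/9)*(-109) = -275/9*(-109) = 29975/9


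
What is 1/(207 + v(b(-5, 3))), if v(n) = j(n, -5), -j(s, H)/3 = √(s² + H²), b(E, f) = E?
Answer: 23/4711 + 5*√2/14133 ≈ 0.0053825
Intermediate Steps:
j(s, H) = -3*√(H² + s²) (j(s, H) = -3*√(s² + H²) = -3*√(H² + s²))
v(n) = -3*√(25 + n²) (v(n) = -3*√((-5)² + n²) = -3*√(25 + n²))
1/(207 + v(b(-5, 3))) = 1/(207 - 3*√(25 + (-5)²)) = 1/(207 - 3*√(25 + 25)) = 1/(207 - 15*√2)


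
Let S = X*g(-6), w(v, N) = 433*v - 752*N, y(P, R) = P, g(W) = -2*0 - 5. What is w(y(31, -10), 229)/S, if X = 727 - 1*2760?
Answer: -31757/2033 ≈ -15.621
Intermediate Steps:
g(W) = -5 (g(W) = 0 - 5 = -5)
X = -2033 (X = 727 - 2760 = -2033)
w(v, N) = -752*N + 433*v
S = 10165 (S = -2033*(-5) = 10165)
w(y(31, -10), 229)/S = (-752*229 + 433*31)/10165 = (-172208 + 13423)*(1/10165) = -158785*1/10165 = -31757/2033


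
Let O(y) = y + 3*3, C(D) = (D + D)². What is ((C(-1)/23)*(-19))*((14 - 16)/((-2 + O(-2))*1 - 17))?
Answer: -38/69 ≈ -0.55072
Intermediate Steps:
C(D) = 4*D² (C(D) = (2*D)² = 4*D²)
O(y) = 9 + y (O(y) = y + 9 = 9 + y)
((C(-1)/23)*(-19))*((14 - 16)/((-2 + O(-2))*1 - 17)) = (((4*(-1)²)/23)*(-19))*((14 - 16)/((-2 + (9 - 2))*1 - 17)) = (((4*1)*(1/23))*(-19))*(-2/((-2 + 7)*1 - 17)) = ((4*(1/23))*(-19))*(-2/(5*1 - 17)) = ((4/23)*(-19))*(-2/(5 - 17)) = -(-152)/(23*(-12)) = -(-152)*(-1)/(23*12) = -76/23*⅙ = -38/69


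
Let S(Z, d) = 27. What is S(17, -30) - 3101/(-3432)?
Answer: 95765/3432 ≈ 27.904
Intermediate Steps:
S(17, -30) - 3101/(-3432) = 27 - 3101/(-3432) = 27 - 3101*(-1)/3432 = 27 - 1*(-3101/3432) = 27 + 3101/3432 = 95765/3432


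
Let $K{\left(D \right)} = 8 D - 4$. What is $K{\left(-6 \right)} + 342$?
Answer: $290$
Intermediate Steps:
$K{\left(D \right)} = -4 + 8 D$
$K{\left(-6 \right)} + 342 = \left(-4 + 8 \left(-6\right)\right) + 342 = \left(-4 - 48\right) + 342 = -52 + 342 = 290$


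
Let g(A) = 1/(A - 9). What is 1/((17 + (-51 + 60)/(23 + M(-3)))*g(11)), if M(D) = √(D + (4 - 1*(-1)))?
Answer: 9166/79711 + 9*√2/79711 ≈ 0.11515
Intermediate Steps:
M(D) = √(5 + D) (M(D) = √(D + (4 + 1)) = √(D + 5) = √(5 + D))
g(A) = 1/(-9 + A)
1/((17 + (-51 + 60)/(23 + M(-3)))*g(11)) = 1/((17 + (-51 + 60)/(23 + √(5 - 3)))/(-9 + 11)) = 1/((17 + 9/(23 + √2))/2) = 1/((17 + 9/(23 + √2))*(½)) = 1/(17/2 + 9/(2*(23 + √2)))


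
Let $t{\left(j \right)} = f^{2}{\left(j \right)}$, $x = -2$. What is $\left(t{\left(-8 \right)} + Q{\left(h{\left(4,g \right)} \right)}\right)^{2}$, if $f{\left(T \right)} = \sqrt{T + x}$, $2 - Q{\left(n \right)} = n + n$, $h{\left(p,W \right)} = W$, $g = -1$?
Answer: $36$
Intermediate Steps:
$Q{\left(n \right)} = 2 - 2 n$ ($Q{\left(n \right)} = 2 - \left(n + n\right) = 2 - 2 n$)
$f{\left(T \right)} = \sqrt{-2 + T}$ ($f{\left(T \right)} = \sqrt{T - 2} = \sqrt{-2 + T}$)
$t{\left(j \right)} = -2 + j$ ($t{\left(j \right)} = \left(\sqrt{-2 + j}\right)^{2} = -2 + j$)
$\left(t{\left(-8 \right)} + Q{\left(h{\left(4,g \right)} \right)}\right)^{2} = \left(\left(-2 - 8\right) + \left(2 - -2\right)\right)^{2} = \left(-10 + \left(2 + 2\right)\right)^{2} = \left(-10 + 4\right)^{2} = \left(-6\right)^{2} = 36$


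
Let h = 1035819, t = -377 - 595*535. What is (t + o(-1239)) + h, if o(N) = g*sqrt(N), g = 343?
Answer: 717117 + 343*I*sqrt(1239) ≈ 7.1712e+5 + 12073.0*I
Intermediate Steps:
t = -318702 (t = -377 - 318325 = -318702)
o(N) = 343*sqrt(N)
(t + o(-1239)) + h = (-318702 + 343*sqrt(-1239)) + 1035819 = (-318702 + 343*(I*sqrt(1239))) + 1035819 = (-318702 + 343*I*sqrt(1239)) + 1035819 = 717117 + 343*I*sqrt(1239)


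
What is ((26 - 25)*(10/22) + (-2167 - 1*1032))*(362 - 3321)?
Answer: 9464496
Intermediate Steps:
((26 - 25)*(10/22) + (-2167 - 1*1032))*(362 - 3321) = (1*(10*(1/22)) + (-2167 - 1032))*(-2959) = (1*(5/11) - 3199)*(-2959) = (5/11 - 3199)*(-2959) = -35184/11*(-2959) = 9464496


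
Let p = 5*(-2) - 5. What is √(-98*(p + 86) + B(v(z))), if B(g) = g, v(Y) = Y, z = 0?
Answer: 7*I*√142 ≈ 83.415*I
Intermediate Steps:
p = -15 (p = -10 - 5 = -15)
√(-98*(p + 86) + B(v(z))) = √(-98*(-15 + 86) + 0) = √(-98*71 + 0) = √(-6958 + 0) = √(-6958) = 7*I*√142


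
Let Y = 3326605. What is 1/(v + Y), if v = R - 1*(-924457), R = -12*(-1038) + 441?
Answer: 1/4263959 ≈ 2.3452e-7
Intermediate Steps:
R = 12897 (R = 12456 + 441 = 12897)
v = 937354 (v = 12897 - 1*(-924457) = 12897 + 924457 = 937354)
1/(v + Y) = 1/(937354 + 3326605) = 1/4263959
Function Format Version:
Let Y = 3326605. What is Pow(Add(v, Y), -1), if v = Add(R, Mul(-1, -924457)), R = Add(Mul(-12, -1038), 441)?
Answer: Rational(1, 4263959) ≈ 2.3452e-7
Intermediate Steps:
R = 12897 (R = Add(12456, 441) = 12897)
v = 937354 (v = Add(12897, Mul(-1, -924457)) = Add(12897, 924457) = 937354)
Pow(Add(v, Y), -1) = Pow(Add(937354, 3326605), -1) = Pow(4263959, -1) = Rational(1, 4263959)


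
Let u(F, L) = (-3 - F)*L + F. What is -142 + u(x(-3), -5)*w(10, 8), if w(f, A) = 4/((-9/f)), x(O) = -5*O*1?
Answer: -1826/3 ≈ -608.67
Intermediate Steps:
x(O) = -5*O
u(F, L) = F + L*(-3 - F) (u(F, L) = L*(-3 - F) + F = F + L*(-3 - F))
w(f, A) = -4*f/9 (w(f, A) = 4*(-f/9) = -4*f/9)
-142 + u(x(-3), -5)*w(10, 8) = -142 + (-5*(-3) - 3*(-5) - 1*(-5*(-3))*(-5))*(-4/9*10) = -142 + (15 + 15 - 1*15*(-5))*(-40/9) = -142 + (15 + 15 + 75)*(-40/9) = -142 + 105*(-40/9) = -142 - 1400/3 = -1826/3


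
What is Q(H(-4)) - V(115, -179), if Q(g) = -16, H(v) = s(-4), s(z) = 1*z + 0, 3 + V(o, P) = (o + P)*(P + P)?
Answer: -22925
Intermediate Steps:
V(o, P) = -3 + 2*P*(P + o) (V(o, P) = -3 + (o + P)*(P + P) = -3 + (P + o)*(2*P) = -3 + 2*P*(P + o))
s(z) = z (s(z) = z + 0 = z)
H(v) = -4
Q(H(-4)) - V(115, -179) = -16 - (-3 + 2*(-179)² + 2*(-179)*115) = -16 - (-3 + 2*32041 - 41170) = -16 - (-3 + 64082 - 41170) = -16 - 1*22909 = -16 - 22909 = -22925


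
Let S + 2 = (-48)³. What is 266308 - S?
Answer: 376902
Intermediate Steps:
S = -110594 (S = -2 + (-48)³ = -2 - 110592 = -110594)
266308 - S = 266308 - 1*(-110594) = 266308 + 110594 = 376902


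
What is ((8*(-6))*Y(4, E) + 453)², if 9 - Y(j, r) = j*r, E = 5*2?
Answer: 3767481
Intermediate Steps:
E = 10
Y(j, r) = 9 - j*r
((8*(-6))*Y(4, E) + 453)² = ((8*(-6))*(9 - 1*4*10) + 453)² = (-48*(9 - 40) + 453)² = (-48*(-31) + 453)² = (1488 + 453)² = 1941² = 3767481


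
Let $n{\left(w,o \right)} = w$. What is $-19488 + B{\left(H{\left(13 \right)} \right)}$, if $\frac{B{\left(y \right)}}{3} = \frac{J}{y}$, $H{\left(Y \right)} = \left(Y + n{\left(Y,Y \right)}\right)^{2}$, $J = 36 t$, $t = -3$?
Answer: $- \frac{3293553}{169} \approx -19488.0$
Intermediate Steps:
$J = -108$ ($J = 36 \left(-3\right) = -108$)
$H{\left(Y \right)} = 4 Y^{2}$ ($H{\left(Y \right)} = \left(Y + Y\right)^{2} = \left(2 Y\right)^{2} = 4 Y^{2}$)
$B{\left(y \right)} = - \frac{324}{y}$ ($B{\left(y \right)} = 3 \left(- \frac{108}{y}\right) = - \frac{324}{y}$)
$-19488 + B{\left(H{\left(13 \right)} \right)} = -19488 - \frac{324}{4 \cdot 13^{2}} = -19488 - \frac{324}{4 \cdot 169} = -19488 - \frac{324}{676} = -19488 - \frac{81}{169} = - \frac{3293553}{169}$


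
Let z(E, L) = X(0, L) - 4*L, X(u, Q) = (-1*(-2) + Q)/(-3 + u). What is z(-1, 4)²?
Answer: 324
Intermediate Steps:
X(u, Q) = (2 + Q)/(-3 + u)
z(E, L) = -⅔ - 13*L/3 (z(E, L) = (2 + L)/(-3 + 0) - 4*L = (2 + L)/(-3) - 4*L = -(2 + L)/3 - 4*L = (-⅔ - L/3) - 4*L = -⅔ - 13*L/3)
z(-1, 4)² = (-⅔ - 13/3*4)² = (-⅔ - 52/3)² = (-18)² = 324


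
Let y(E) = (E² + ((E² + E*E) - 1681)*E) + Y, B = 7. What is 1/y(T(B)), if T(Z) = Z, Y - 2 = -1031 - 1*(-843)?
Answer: -1/11218 ≈ -8.9142e-5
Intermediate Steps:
Y = -186 (Y = 2 + (-1031 - 1*(-843)) = 2 + (-1031 + 843) = 2 - 188 = -186)
y(E) = -186 + E² + E*(-1681 + 2*E²) (y(E) = (E² + ((E² + E*E) - 1681)*E) - 186 = (E² + ((E² + E²) - 1681)*E) - 186 = (E² + (2*E² - 1681)*E) - 186 = (E² + (-1681 + 2*E²)*E) - 186 = (E² + E*(-1681 + 2*E²)) - 186 = -186 + E² + E*(-1681 + 2*E²))
1/y(T(B)) = 1/(-186 + 7² - 1681*7 + 2*7³) = 1/(-186 + 49 - 11767 + 2*343) = 1/(-186 + 49 - 11767 + 686) = 1/(-11218) = -1/11218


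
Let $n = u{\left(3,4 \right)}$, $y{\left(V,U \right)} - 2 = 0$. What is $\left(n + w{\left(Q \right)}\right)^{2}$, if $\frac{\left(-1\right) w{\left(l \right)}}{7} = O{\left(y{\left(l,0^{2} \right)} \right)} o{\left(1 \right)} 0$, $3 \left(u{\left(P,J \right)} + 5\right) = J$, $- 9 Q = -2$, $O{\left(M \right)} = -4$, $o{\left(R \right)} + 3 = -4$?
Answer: $\frac{121}{9} \approx 13.444$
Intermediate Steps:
$o{\left(R \right)} = -7$ ($o{\left(R \right)} = -3 - 4 = -7$)
$y{\left(V,U \right)} = 2$ ($y{\left(V,U \right)} = 2 + 0 = 2$)
$Q = \frac{2}{9}$ ($Q = \left(- \frac{1}{9}\right) \left(-2\right) = \frac{2}{9} \approx 0.22222$)
$u{\left(P,J \right)} = -5 + \frac{J}{3}$
$n = - \frac{11}{3}$ ($n = -5 + \frac{1}{3} \cdot 4 = -5 + \frac{4}{3} = - \frac{11}{3} \approx -3.6667$)
$w{\left(l \right)} = 0$ ($w{\left(l \right)} = - 7 \left(-4\right) \left(-7\right) 0 = - 7 \cdot 28 \cdot 0 = \left(-7\right) 0 = 0$)
$\left(n + w{\left(Q \right)}\right)^{2} = \left(- \frac{11}{3} + 0\right)^{2} = \left(- \frac{11}{3}\right)^{2} = \frac{121}{9}$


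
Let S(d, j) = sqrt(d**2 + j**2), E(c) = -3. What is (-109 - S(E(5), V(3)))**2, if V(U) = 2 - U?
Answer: (109 + sqrt(10))**2 ≈ 12580.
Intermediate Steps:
(-109 - S(E(5), V(3)))**2 = (-109 - sqrt((-3)**2 + (2 - 1*3)**2))**2 = (-109 - sqrt(9 + (2 - 3)**2))**2 = (-109 - sqrt(9 + (-1)**2))**2 = (-109 - sqrt(9 + 1))**2 = (-109 - sqrt(10))**2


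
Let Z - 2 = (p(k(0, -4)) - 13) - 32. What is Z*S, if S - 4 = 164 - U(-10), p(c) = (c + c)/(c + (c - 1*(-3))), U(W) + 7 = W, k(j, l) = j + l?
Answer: -7659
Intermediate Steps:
U(W) = -7 + W
p(c) = 2*c/(3 + 2*c) (p(c) = (2*c)/(c + (c + 3)) = (2*c)/(c + (3 + c)) = (2*c)/(3 + 2*c) = 2*c/(3 + 2*c))
Z = -207/5 (Z = 2 + ((2*(0 - 4)/(3 + 2*(0 - 4)) - 13) - 32) = 2 + ((2*(-4)/(3 + 2*(-4)) - 13) - 32) = 2 + ((2*(-4)/(3 - 8) - 13) - 32) = 2 + ((2*(-4)/(-5) - 13) - 32) = 2 + ((2*(-4)*(-1/5) - 13) - 32) = 2 + ((8/5 - 13) - 32) = 2 + (-57/5 - 32) = 2 - 217/5 = -207/5 ≈ -41.400)
S = 185 (S = 4 + (164 - (-7 - 10)) = 4 + (164 - 1*(-17)) = 4 + (164 + 17) = 4 + 181 = 185)
Z*S = -207/5*185 = -7659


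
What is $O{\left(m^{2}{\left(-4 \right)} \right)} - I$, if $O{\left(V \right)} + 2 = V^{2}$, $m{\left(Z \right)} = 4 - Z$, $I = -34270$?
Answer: $38364$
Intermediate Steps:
$O{\left(V \right)} = -2 + V^{2}$
$O{\left(m^{2}{\left(-4 \right)} \right)} - I = \left(-2 + \left(\left(4 - -4\right)^{2}\right)^{2}\right) - -34270 = \left(-2 + \left(\left(4 + 4\right)^{2}\right)^{2}\right) + 34270 = \left(-2 + \left(8^{2}\right)^{2}\right) + 34270 = \left(-2 + 64^{2}\right) + 34270 = \left(-2 + 4096\right) + 34270 = 4094 + 34270 = 38364$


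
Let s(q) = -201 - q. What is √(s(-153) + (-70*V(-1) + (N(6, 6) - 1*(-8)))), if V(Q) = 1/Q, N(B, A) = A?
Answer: 6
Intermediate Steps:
√(s(-153) + (-70*V(-1) + (N(6, 6) - 1*(-8)))) = √((-201 - 1*(-153)) + (-70/(-1) + (6 - 1*(-8)))) = √((-201 + 153) + (-70*(-1) + (6 + 8))) = √(-48 + (70 + 14)) = √(-48 + 84) = √36 = 6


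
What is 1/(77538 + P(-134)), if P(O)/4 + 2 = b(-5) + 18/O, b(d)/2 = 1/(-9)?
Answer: 603/46749730 ≈ 1.2898e-5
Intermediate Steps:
b(d) = -2/9 (b(d) = 2/(-9) = 2*(-⅑) = -2/9)
P(O) = -80/9 + 72/O (P(O) = -8 + 4*(-2/9 + 18/O) = -8 + (-8/9 + 72/O) = -80/9 + 72/O)
1/(77538 + P(-134)) = 1/(77538 + (-80/9 + 72/(-134))) = 1/(77538 + (-80/9 + 72*(-1/134))) = 1/(77538 + (-80/9 - 36/67)) = 1/(77538 - 5684/603) = 1/(46749730/603) = 603/46749730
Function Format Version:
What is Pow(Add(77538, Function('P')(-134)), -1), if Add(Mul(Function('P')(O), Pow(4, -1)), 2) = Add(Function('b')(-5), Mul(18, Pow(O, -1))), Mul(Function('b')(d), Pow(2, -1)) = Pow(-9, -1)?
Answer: Rational(603, 46749730) ≈ 1.2898e-5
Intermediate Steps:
Function('b')(d) = Rational(-2, 9) (Function('b')(d) = Mul(2, Pow(-9, -1)) = Mul(2, Rational(-1, 9)) = Rational(-2, 9))
Function('P')(O) = Add(Rational(-80, 9), Mul(72, Pow(O, -1))) (Function('P')(O) = Add(-8, Mul(4, Add(Rational(-2, 9), Mul(18, Pow(O, -1))))) = Add(-8, Add(Rational(-8, 9), Mul(72, Pow(O, -1)))) = Add(Rational(-80, 9), Mul(72, Pow(O, -1))))
Pow(Add(77538, Function('P')(-134)), -1) = Pow(Add(77538, Add(Rational(-80, 9), Mul(72, Pow(-134, -1)))), -1) = Pow(Add(77538, Add(Rational(-80, 9), Mul(72, Rational(-1, 134)))), -1) = Pow(Add(77538, Add(Rational(-80, 9), Rational(-36, 67))), -1) = Pow(Add(77538, Rational(-5684, 603)), -1) = Pow(Rational(46749730, 603), -1) = Rational(603, 46749730)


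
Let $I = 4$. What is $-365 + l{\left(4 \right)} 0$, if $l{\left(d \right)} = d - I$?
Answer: $-365$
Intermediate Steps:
$l{\left(d \right)} = -4 + d$ ($l{\left(d \right)} = d - 4 = -4 + d$)
$-365 + l{\left(4 \right)} 0 = -365 + \left(-4 + 4\right) 0 = -365 + 0 \cdot 0 = -365 + 0 = -365$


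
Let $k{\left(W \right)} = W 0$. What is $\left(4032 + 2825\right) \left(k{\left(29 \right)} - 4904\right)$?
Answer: $-33626728$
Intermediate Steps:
$k{\left(W \right)} = 0$
$\left(4032 + 2825\right) \left(k{\left(29 \right)} - 4904\right) = \left(4032 + 2825\right) \left(0 - 4904\right) = 6857 \left(-4904\right) = -33626728$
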